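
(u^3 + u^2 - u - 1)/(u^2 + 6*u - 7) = (u^2 + 2*u + 1)/(u + 7)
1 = 1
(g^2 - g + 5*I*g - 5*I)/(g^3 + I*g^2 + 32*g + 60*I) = (g - 1)/(g^2 - 4*I*g + 12)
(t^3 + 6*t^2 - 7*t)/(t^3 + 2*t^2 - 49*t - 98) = t*(t - 1)/(t^2 - 5*t - 14)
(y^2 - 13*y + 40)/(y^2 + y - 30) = (y - 8)/(y + 6)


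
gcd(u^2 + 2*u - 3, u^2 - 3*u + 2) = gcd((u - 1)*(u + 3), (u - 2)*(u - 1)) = u - 1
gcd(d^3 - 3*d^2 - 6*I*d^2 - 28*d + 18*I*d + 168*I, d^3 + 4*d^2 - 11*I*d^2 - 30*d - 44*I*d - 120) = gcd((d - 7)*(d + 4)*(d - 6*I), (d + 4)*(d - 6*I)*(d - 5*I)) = d^2 + d*(4 - 6*I) - 24*I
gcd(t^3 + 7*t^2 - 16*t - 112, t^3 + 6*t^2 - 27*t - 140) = t^2 + 11*t + 28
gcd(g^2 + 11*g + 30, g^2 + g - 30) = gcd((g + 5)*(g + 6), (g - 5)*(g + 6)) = g + 6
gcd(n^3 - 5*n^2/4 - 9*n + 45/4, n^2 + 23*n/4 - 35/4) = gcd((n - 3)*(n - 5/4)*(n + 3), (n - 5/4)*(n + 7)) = n - 5/4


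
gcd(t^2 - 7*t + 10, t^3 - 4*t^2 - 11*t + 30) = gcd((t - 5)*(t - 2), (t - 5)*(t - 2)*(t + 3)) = t^2 - 7*t + 10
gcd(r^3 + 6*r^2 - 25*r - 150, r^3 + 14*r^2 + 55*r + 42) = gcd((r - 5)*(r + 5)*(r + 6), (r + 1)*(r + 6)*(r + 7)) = r + 6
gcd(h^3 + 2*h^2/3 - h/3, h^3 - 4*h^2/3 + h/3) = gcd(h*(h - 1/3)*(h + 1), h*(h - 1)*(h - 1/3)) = h^2 - h/3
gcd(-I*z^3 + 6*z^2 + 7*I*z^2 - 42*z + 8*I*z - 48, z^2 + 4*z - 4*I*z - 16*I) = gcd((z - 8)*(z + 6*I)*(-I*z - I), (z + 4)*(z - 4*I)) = 1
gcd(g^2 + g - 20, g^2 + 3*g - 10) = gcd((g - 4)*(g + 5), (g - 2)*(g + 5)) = g + 5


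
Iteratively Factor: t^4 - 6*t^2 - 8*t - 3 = (t + 1)*(t^3 - t^2 - 5*t - 3) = (t + 1)^2*(t^2 - 2*t - 3) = (t - 3)*(t + 1)^2*(t + 1)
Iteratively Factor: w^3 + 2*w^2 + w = (w)*(w^2 + 2*w + 1) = w*(w + 1)*(w + 1)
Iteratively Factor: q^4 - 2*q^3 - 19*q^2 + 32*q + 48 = (q + 1)*(q^3 - 3*q^2 - 16*q + 48) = (q + 1)*(q + 4)*(q^2 - 7*q + 12) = (q - 3)*(q + 1)*(q + 4)*(q - 4)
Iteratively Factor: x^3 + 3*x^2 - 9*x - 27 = (x + 3)*(x^2 - 9) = (x + 3)^2*(x - 3)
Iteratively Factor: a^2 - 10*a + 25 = (a - 5)*(a - 5)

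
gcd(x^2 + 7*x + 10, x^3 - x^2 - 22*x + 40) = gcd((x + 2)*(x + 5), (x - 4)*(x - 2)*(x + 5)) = x + 5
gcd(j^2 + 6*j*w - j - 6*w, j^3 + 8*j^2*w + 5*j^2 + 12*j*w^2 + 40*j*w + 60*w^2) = j + 6*w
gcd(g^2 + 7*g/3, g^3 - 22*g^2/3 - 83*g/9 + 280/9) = g + 7/3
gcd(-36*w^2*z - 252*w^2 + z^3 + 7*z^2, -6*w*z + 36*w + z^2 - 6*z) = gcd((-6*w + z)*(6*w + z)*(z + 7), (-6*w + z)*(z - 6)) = -6*w + z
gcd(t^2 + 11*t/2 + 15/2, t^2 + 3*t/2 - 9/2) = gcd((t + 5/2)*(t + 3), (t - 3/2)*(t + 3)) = t + 3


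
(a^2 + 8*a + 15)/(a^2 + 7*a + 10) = (a + 3)/(a + 2)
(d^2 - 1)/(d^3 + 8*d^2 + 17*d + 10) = (d - 1)/(d^2 + 7*d + 10)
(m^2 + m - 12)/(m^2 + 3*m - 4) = (m - 3)/(m - 1)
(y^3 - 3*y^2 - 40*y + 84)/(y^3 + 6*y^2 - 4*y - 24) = (y - 7)/(y + 2)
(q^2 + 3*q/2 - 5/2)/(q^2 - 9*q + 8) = (q + 5/2)/(q - 8)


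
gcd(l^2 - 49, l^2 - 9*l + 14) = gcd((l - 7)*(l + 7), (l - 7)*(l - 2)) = l - 7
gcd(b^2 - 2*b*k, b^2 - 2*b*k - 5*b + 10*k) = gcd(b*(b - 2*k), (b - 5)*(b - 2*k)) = b - 2*k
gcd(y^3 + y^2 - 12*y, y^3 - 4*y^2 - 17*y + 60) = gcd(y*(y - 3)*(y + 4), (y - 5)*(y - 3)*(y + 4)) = y^2 + y - 12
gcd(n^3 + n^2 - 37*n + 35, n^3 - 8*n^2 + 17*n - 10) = n^2 - 6*n + 5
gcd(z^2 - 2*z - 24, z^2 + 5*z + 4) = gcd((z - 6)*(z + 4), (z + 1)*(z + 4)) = z + 4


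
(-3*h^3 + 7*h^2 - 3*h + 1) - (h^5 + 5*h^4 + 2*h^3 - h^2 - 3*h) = -h^5 - 5*h^4 - 5*h^3 + 8*h^2 + 1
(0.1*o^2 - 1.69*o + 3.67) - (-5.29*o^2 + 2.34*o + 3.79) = 5.39*o^2 - 4.03*o - 0.12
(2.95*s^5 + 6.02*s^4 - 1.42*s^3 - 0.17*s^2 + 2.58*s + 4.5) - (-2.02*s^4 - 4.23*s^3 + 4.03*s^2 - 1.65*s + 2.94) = 2.95*s^5 + 8.04*s^4 + 2.81*s^3 - 4.2*s^2 + 4.23*s + 1.56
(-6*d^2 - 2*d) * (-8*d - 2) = 48*d^3 + 28*d^2 + 4*d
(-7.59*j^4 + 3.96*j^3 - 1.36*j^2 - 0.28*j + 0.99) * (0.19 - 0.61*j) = 4.6299*j^5 - 3.8577*j^4 + 1.582*j^3 - 0.0876*j^2 - 0.6571*j + 0.1881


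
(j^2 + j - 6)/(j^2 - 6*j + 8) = (j + 3)/(j - 4)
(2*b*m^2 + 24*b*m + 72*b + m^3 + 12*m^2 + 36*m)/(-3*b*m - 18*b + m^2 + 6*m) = (-2*b*m - 12*b - m^2 - 6*m)/(3*b - m)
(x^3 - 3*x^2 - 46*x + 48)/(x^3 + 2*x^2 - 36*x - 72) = (x^2 - 9*x + 8)/(x^2 - 4*x - 12)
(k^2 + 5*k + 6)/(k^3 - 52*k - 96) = (k + 3)/(k^2 - 2*k - 48)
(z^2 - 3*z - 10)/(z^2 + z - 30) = (z + 2)/(z + 6)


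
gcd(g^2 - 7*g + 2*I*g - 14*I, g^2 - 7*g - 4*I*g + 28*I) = g - 7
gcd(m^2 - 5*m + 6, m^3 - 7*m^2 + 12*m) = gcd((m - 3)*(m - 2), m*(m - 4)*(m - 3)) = m - 3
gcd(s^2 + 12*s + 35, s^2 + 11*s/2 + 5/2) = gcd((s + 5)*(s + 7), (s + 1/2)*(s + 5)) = s + 5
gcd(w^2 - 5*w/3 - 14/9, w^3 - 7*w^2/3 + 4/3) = w + 2/3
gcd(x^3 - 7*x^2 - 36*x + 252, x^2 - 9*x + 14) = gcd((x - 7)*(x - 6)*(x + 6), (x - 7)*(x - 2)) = x - 7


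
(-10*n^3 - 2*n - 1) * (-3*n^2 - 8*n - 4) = 30*n^5 + 80*n^4 + 46*n^3 + 19*n^2 + 16*n + 4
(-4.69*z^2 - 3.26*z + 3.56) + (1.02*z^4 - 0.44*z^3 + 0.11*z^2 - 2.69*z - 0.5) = 1.02*z^4 - 0.44*z^3 - 4.58*z^2 - 5.95*z + 3.06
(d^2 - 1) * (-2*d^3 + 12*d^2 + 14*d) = -2*d^5 + 12*d^4 + 16*d^3 - 12*d^2 - 14*d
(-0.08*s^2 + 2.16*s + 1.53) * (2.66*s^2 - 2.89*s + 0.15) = -0.2128*s^4 + 5.9768*s^3 - 2.1846*s^2 - 4.0977*s + 0.2295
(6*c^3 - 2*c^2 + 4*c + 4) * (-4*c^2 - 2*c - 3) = -24*c^5 - 4*c^4 - 30*c^3 - 18*c^2 - 20*c - 12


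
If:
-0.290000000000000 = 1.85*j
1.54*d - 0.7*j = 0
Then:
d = -0.07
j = -0.16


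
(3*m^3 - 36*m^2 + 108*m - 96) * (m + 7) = 3*m^4 - 15*m^3 - 144*m^2 + 660*m - 672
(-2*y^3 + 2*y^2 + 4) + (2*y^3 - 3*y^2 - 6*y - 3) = -y^2 - 6*y + 1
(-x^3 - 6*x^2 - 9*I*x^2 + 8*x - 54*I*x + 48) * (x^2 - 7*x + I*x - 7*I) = -x^5 + x^4 - 10*I*x^4 + 59*x^3 + 10*I*x^3 - 17*x^2 + 428*I*x^2 - 714*x - 8*I*x - 336*I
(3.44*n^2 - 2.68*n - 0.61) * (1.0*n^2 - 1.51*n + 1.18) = 3.44*n^4 - 7.8744*n^3 + 7.496*n^2 - 2.2413*n - 0.7198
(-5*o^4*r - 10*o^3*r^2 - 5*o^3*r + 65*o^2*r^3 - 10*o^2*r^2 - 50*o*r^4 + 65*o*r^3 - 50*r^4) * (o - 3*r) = -5*o^5*r + 5*o^4*r^2 - 5*o^4*r + 95*o^3*r^3 + 5*o^3*r^2 - 245*o^2*r^4 + 95*o^2*r^3 + 150*o*r^5 - 245*o*r^4 + 150*r^5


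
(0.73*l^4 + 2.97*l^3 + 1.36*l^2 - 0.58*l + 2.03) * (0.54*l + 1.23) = 0.3942*l^5 + 2.5017*l^4 + 4.3875*l^3 + 1.3596*l^2 + 0.3828*l + 2.4969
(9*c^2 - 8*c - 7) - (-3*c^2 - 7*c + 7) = 12*c^2 - c - 14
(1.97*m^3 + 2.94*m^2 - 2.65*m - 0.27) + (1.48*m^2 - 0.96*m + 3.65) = 1.97*m^3 + 4.42*m^2 - 3.61*m + 3.38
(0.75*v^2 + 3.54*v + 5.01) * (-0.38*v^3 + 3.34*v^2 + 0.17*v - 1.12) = -0.285*v^5 + 1.1598*v^4 + 10.0473*v^3 + 16.4952*v^2 - 3.1131*v - 5.6112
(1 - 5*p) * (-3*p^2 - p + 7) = 15*p^3 + 2*p^2 - 36*p + 7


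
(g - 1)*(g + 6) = g^2 + 5*g - 6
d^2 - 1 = (d - 1)*(d + 1)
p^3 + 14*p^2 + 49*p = p*(p + 7)^2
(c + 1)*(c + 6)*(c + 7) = c^3 + 14*c^2 + 55*c + 42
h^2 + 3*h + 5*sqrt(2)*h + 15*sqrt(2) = (h + 3)*(h + 5*sqrt(2))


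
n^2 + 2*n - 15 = (n - 3)*(n + 5)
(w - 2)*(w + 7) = w^2 + 5*w - 14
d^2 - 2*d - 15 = (d - 5)*(d + 3)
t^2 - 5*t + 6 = (t - 3)*(t - 2)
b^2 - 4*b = b*(b - 4)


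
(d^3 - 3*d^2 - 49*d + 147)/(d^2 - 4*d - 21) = (d^2 + 4*d - 21)/(d + 3)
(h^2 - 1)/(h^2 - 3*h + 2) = (h + 1)/(h - 2)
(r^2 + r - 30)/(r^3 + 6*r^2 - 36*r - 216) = (r - 5)/(r^2 - 36)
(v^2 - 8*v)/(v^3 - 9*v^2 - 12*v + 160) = v/(v^2 - v - 20)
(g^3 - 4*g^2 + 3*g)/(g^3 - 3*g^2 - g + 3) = g/(g + 1)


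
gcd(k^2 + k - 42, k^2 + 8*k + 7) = k + 7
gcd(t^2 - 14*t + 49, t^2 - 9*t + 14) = t - 7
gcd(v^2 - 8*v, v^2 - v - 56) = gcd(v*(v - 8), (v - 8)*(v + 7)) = v - 8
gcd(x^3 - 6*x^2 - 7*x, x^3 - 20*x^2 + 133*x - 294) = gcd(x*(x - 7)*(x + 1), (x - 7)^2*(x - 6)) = x - 7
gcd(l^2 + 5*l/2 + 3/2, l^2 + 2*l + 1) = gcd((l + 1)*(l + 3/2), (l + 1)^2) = l + 1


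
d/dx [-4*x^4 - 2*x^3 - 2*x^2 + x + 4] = -16*x^3 - 6*x^2 - 4*x + 1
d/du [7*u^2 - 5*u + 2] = 14*u - 5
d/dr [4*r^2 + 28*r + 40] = 8*r + 28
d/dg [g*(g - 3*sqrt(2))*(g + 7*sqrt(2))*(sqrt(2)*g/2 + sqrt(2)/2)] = 2*sqrt(2)*g^3 + 3*sqrt(2)*g^2/2 + 12*g^2 - 42*sqrt(2)*g + 8*g - 21*sqrt(2)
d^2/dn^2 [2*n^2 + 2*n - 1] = 4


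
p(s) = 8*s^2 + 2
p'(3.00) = 48.00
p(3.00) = 74.00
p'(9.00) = 144.00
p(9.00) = 650.00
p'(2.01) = 32.16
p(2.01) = 34.32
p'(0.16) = 2.56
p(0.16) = 2.20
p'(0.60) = 9.60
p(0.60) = 4.88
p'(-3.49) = -55.84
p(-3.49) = 99.44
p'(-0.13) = -2.08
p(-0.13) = 2.14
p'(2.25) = 36.00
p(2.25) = 42.50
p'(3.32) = 53.12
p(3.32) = 90.18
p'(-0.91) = -14.56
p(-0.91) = 8.62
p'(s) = 16*s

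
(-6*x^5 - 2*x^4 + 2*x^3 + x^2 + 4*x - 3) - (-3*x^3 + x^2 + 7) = -6*x^5 - 2*x^4 + 5*x^3 + 4*x - 10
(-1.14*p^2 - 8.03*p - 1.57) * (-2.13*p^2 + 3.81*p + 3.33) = 2.4282*p^4 + 12.7605*p^3 - 31.0464*p^2 - 32.7216*p - 5.2281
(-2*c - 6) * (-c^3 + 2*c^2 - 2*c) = 2*c^4 + 2*c^3 - 8*c^2 + 12*c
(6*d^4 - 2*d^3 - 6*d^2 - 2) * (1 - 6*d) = -36*d^5 + 18*d^4 + 34*d^3 - 6*d^2 + 12*d - 2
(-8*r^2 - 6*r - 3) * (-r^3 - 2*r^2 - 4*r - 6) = 8*r^5 + 22*r^4 + 47*r^3 + 78*r^2 + 48*r + 18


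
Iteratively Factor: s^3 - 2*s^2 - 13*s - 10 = (s - 5)*(s^2 + 3*s + 2) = (s - 5)*(s + 1)*(s + 2)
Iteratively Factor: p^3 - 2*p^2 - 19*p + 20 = (p + 4)*(p^2 - 6*p + 5) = (p - 1)*(p + 4)*(p - 5)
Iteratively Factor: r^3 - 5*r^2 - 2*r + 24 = (r - 3)*(r^2 - 2*r - 8) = (r - 3)*(r + 2)*(r - 4)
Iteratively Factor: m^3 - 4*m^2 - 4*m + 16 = (m + 2)*(m^2 - 6*m + 8) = (m - 2)*(m + 2)*(m - 4)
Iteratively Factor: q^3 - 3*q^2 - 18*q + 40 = (q + 4)*(q^2 - 7*q + 10) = (q - 5)*(q + 4)*(q - 2)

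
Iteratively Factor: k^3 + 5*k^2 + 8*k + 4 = (k + 1)*(k^2 + 4*k + 4) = (k + 1)*(k + 2)*(k + 2)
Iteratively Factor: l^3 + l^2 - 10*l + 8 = (l - 2)*(l^2 + 3*l - 4) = (l - 2)*(l - 1)*(l + 4)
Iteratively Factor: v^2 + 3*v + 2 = (v + 1)*(v + 2)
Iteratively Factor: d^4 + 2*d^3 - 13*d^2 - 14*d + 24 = (d + 4)*(d^3 - 2*d^2 - 5*d + 6) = (d - 3)*(d + 4)*(d^2 + d - 2) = (d - 3)*(d + 2)*(d + 4)*(d - 1)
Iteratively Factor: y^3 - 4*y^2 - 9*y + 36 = (y + 3)*(y^2 - 7*y + 12) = (y - 3)*(y + 3)*(y - 4)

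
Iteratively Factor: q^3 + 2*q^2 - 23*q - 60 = (q - 5)*(q^2 + 7*q + 12) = (q - 5)*(q + 4)*(q + 3)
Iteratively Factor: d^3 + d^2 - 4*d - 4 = (d + 2)*(d^2 - d - 2) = (d + 1)*(d + 2)*(d - 2)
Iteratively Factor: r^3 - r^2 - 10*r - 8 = (r + 2)*(r^2 - 3*r - 4) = (r + 1)*(r + 2)*(r - 4)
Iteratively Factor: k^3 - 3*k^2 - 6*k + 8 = (k - 4)*(k^2 + k - 2) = (k - 4)*(k + 2)*(k - 1)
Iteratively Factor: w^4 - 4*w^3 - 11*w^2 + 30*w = (w + 3)*(w^3 - 7*w^2 + 10*w) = (w - 5)*(w + 3)*(w^2 - 2*w) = w*(w - 5)*(w + 3)*(w - 2)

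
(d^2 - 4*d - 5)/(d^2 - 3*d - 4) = (d - 5)/(d - 4)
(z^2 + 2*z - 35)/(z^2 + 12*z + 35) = (z - 5)/(z + 5)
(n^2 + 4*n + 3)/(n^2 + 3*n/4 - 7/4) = 4*(n^2 + 4*n + 3)/(4*n^2 + 3*n - 7)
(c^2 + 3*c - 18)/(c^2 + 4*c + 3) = (c^2 + 3*c - 18)/(c^2 + 4*c + 3)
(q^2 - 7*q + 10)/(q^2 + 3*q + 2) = (q^2 - 7*q + 10)/(q^2 + 3*q + 2)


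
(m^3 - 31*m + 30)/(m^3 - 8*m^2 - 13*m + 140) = (m^2 + 5*m - 6)/(m^2 - 3*m - 28)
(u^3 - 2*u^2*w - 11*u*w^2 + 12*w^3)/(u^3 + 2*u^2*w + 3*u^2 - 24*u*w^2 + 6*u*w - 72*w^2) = (u^2 + 2*u*w - 3*w^2)/(u^2 + 6*u*w + 3*u + 18*w)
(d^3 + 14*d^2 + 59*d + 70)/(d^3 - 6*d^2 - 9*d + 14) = (d^2 + 12*d + 35)/(d^2 - 8*d + 7)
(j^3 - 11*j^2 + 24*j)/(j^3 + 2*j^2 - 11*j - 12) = j*(j - 8)/(j^2 + 5*j + 4)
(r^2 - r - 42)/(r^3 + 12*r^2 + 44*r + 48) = (r - 7)/(r^2 + 6*r + 8)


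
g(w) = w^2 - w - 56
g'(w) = 2*w - 1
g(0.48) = -56.25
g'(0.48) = -0.04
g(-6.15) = -12.03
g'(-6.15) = -13.30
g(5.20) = -34.16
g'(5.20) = 9.40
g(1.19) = -55.77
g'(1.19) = 1.38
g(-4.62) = -30.04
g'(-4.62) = -10.24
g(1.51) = -55.23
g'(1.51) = 2.02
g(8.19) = 2.89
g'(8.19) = 15.38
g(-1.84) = -50.77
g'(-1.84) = -4.68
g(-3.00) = -44.00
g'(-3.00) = -7.00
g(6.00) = -26.00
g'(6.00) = 11.00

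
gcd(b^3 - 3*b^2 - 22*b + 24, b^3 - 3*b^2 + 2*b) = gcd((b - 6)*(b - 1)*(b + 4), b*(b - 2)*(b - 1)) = b - 1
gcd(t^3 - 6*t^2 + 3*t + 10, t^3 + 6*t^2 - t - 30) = t - 2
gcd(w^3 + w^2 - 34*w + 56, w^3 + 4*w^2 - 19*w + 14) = w^2 + 5*w - 14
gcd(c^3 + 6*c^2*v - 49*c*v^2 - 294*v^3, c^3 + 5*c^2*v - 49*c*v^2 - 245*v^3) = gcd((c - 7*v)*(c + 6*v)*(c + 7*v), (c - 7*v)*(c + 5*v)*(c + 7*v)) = -c^2 + 49*v^2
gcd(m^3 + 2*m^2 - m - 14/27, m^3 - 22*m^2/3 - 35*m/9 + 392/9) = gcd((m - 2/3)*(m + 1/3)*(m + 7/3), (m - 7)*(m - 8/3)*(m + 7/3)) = m + 7/3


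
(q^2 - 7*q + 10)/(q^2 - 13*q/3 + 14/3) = 3*(q - 5)/(3*q - 7)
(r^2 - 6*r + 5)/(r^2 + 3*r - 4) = (r - 5)/(r + 4)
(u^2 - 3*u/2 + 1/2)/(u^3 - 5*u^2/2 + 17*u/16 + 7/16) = 8*(2*u - 1)/(16*u^2 - 24*u - 7)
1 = 1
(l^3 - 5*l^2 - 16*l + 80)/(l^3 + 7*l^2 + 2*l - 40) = (l^2 - 9*l + 20)/(l^2 + 3*l - 10)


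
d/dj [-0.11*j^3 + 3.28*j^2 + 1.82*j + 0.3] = -0.33*j^2 + 6.56*j + 1.82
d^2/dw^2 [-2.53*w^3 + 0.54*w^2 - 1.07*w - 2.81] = 1.08 - 15.18*w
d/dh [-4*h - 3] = -4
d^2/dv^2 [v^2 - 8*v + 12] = 2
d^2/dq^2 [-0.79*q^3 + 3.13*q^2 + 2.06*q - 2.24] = 6.26 - 4.74*q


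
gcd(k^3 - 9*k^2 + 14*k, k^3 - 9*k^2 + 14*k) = k^3 - 9*k^2 + 14*k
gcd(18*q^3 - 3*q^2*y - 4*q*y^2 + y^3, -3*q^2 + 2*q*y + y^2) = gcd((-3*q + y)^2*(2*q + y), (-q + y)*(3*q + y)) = 1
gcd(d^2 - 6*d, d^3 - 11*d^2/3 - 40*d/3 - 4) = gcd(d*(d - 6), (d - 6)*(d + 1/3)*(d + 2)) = d - 6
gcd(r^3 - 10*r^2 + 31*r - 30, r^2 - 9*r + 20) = r - 5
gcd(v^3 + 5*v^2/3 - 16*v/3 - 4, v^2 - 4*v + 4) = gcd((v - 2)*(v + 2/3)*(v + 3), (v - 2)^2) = v - 2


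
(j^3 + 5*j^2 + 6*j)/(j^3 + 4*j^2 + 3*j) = (j + 2)/(j + 1)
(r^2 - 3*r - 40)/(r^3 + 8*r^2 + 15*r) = (r - 8)/(r*(r + 3))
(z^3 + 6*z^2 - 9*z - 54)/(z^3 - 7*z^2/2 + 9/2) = 2*(z^2 + 9*z + 18)/(2*z^2 - z - 3)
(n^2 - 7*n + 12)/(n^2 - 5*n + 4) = (n - 3)/(n - 1)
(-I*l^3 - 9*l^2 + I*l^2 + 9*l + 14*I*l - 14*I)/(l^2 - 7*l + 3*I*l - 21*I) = (-I*l^3 + l^2*(-9 + I) + l*(9 + 14*I) - 14*I)/(l^2 + l*(-7 + 3*I) - 21*I)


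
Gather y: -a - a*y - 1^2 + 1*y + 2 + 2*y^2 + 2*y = -a + 2*y^2 + y*(3 - a) + 1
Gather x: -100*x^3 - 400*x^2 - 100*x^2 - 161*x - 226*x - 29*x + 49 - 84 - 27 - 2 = -100*x^3 - 500*x^2 - 416*x - 64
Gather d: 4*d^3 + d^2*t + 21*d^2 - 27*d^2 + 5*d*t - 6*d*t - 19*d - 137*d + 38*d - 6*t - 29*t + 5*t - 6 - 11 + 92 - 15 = 4*d^3 + d^2*(t - 6) + d*(-t - 118) - 30*t + 60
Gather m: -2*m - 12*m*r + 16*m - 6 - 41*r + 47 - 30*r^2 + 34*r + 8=m*(14 - 12*r) - 30*r^2 - 7*r + 49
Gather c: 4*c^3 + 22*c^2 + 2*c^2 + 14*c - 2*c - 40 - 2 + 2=4*c^3 + 24*c^2 + 12*c - 40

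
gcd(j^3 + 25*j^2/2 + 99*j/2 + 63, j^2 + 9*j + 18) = j^2 + 9*j + 18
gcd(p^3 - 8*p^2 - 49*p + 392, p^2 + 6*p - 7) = p + 7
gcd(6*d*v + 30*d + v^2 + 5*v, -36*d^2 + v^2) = 6*d + v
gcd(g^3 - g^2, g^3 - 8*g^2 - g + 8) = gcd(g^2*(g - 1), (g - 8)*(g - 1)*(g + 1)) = g - 1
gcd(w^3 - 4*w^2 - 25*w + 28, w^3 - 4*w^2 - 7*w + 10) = w - 1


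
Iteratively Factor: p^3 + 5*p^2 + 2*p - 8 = (p - 1)*(p^2 + 6*p + 8) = (p - 1)*(p + 4)*(p + 2)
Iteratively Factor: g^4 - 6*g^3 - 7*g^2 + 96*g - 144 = (g - 3)*(g^3 - 3*g^2 - 16*g + 48) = (g - 4)*(g - 3)*(g^2 + g - 12) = (g - 4)*(g - 3)*(g + 4)*(g - 3)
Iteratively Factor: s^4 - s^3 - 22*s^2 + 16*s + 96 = (s - 4)*(s^3 + 3*s^2 - 10*s - 24) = (s - 4)*(s + 4)*(s^2 - s - 6) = (s - 4)*(s - 3)*(s + 4)*(s + 2)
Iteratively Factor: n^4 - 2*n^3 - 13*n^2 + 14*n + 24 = (n + 1)*(n^3 - 3*n^2 - 10*n + 24) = (n + 1)*(n + 3)*(n^2 - 6*n + 8) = (n - 4)*(n + 1)*(n + 3)*(n - 2)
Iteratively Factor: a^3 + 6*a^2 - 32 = (a + 4)*(a^2 + 2*a - 8) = (a + 4)^2*(a - 2)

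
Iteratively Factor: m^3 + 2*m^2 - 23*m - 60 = (m - 5)*(m^2 + 7*m + 12) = (m - 5)*(m + 4)*(m + 3)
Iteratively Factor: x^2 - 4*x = (x - 4)*(x)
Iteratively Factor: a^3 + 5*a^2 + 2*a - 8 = (a + 2)*(a^2 + 3*a - 4) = (a + 2)*(a + 4)*(a - 1)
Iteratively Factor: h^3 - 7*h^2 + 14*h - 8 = (h - 2)*(h^2 - 5*h + 4) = (h - 4)*(h - 2)*(h - 1)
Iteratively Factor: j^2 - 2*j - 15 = (j + 3)*(j - 5)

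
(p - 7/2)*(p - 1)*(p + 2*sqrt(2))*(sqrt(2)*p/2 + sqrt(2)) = sqrt(2)*p^4/2 - 5*sqrt(2)*p^3/4 + 2*p^3 - 5*p^2 - 11*sqrt(2)*p^2/4 - 11*p + 7*sqrt(2)*p/2 + 14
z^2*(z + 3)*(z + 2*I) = z^4 + 3*z^3 + 2*I*z^3 + 6*I*z^2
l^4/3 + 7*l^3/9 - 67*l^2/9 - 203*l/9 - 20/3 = (l/3 + 1)*(l - 5)*(l + 1/3)*(l + 4)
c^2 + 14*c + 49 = (c + 7)^2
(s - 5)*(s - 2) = s^2 - 7*s + 10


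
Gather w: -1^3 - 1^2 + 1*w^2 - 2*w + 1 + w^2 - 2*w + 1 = 2*w^2 - 4*w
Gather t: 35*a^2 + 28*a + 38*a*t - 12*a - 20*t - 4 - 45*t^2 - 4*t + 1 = 35*a^2 + 16*a - 45*t^2 + t*(38*a - 24) - 3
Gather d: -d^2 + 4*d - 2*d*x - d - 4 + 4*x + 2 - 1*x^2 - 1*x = -d^2 + d*(3 - 2*x) - x^2 + 3*x - 2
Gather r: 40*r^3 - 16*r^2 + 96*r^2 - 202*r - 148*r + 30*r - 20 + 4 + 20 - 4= 40*r^3 + 80*r^2 - 320*r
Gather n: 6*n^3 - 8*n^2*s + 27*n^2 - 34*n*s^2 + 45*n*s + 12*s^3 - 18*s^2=6*n^3 + n^2*(27 - 8*s) + n*(-34*s^2 + 45*s) + 12*s^3 - 18*s^2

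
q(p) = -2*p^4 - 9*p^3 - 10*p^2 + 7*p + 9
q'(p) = -8*p^3 - 27*p^2 - 20*p + 7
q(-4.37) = -190.86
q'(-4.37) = 246.41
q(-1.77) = -4.44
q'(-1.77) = 2.17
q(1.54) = -48.06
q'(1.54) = -117.05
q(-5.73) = -822.24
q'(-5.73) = 740.17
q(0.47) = 9.05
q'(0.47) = -9.19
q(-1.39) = -3.35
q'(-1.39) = 4.12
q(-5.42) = -615.67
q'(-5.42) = 596.00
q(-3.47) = -49.63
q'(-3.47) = 85.55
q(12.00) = -58371.00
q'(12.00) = -17945.00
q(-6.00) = -1041.00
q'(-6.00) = 883.00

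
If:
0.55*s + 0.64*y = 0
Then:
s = -1.16363636363636*y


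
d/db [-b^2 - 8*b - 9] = -2*b - 8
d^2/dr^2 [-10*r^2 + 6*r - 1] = -20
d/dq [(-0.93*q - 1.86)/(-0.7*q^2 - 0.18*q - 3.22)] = (-0.651*q^2 - 2.604*q + 2.6598)/(0.49*q^4 + 0.252*q^3 + 4.5404*q^2 + 1.1592*q + 10.3684)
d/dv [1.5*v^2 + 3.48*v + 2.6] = 3.0*v + 3.48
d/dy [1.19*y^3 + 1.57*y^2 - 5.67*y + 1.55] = 3.57*y^2 + 3.14*y - 5.67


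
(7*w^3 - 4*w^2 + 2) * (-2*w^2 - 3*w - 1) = -14*w^5 - 13*w^4 + 5*w^3 - 6*w - 2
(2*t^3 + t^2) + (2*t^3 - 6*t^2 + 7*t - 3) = 4*t^3 - 5*t^2 + 7*t - 3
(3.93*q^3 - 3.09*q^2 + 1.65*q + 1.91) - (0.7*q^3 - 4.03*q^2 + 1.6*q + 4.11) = 3.23*q^3 + 0.94*q^2 + 0.0499999999999998*q - 2.2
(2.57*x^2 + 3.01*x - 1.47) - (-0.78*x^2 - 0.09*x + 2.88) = 3.35*x^2 + 3.1*x - 4.35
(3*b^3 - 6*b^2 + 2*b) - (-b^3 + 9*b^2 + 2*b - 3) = 4*b^3 - 15*b^2 + 3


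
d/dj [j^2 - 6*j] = 2*j - 6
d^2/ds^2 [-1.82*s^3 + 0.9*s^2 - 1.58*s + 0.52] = 1.8 - 10.92*s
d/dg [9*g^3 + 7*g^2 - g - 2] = 27*g^2 + 14*g - 1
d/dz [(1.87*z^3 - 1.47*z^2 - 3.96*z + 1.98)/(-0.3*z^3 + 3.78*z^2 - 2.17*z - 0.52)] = (-2.22044604925031e-16*z^5 + 6.6276*z^4 - 10.4918*z^3 + 17.0235*z^2 - 13.44*z + 6.3558)/(0.09*z^6 - 2.268*z^5 + 15.5904*z^4 - 16.0932*z^3 + 0.7777*z^2 + 2.2568*z + 0.2704)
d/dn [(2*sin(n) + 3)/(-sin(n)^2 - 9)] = 2*(sin(n)^2 + 3*sin(n) - 9)*cos(n)/(sin(n)^2 + 9)^2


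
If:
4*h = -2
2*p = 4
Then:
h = -1/2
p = 2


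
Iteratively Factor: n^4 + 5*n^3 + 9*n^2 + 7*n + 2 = (n + 1)*(n^3 + 4*n^2 + 5*n + 2) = (n + 1)^2*(n^2 + 3*n + 2) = (n + 1)^3*(n + 2)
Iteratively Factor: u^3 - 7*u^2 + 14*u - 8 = (u - 1)*(u^2 - 6*u + 8) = (u - 4)*(u - 1)*(u - 2)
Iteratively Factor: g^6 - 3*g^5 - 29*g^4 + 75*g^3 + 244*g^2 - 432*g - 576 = (g + 1)*(g^5 - 4*g^4 - 25*g^3 + 100*g^2 + 144*g - 576) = (g - 4)*(g + 1)*(g^4 - 25*g^2 + 144) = (g - 4)*(g + 1)*(g + 3)*(g^3 - 3*g^2 - 16*g + 48) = (g - 4)*(g + 1)*(g + 3)*(g + 4)*(g^2 - 7*g + 12) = (g - 4)^2*(g + 1)*(g + 3)*(g + 4)*(g - 3)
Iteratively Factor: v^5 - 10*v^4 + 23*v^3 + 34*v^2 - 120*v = (v + 2)*(v^4 - 12*v^3 + 47*v^2 - 60*v) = (v - 3)*(v + 2)*(v^3 - 9*v^2 + 20*v) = (v - 4)*(v - 3)*(v + 2)*(v^2 - 5*v) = v*(v - 4)*(v - 3)*(v + 2)*(v - 5)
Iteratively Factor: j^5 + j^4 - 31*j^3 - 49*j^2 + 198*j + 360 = (j + 4)*(j^4 - 3*j^3 - 19*j^2 + 27*j + 90) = (j + 3)*(j + 4)*(j^3 - 6*j^2 - j + 30) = (j - 5)*(j + 3)*(j + 4)*(j^2 - j - 6) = (j - 5)*(j + 2)*(j + 3)*(j + 4)*(j - 3)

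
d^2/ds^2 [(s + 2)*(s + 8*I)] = 2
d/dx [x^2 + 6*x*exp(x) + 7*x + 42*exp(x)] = 6*x*exp(x) + 2*x + 48*exp(x) + 7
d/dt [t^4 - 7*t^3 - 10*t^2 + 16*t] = 4*t^3 - 21*t^2 - 20*t + 16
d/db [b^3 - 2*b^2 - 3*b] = 3*b^2 - 4*b - 3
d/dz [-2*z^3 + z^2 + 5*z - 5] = -6*z^2 + 2*z + 5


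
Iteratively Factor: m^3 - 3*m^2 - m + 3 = (m - 3)*(m^2 - 1) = (m - 3)*(m + 1)*(m - 1)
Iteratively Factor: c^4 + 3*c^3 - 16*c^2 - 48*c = (c)*(c^3 + 3*c^2 - 16*c - 48) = c*(c - 4)*(c^2 + 7*c + 12) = c*(c - 4)*(c + 4)*(c + 3)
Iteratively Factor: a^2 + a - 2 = (a - 1)*(a + 2)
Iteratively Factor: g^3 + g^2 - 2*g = (g + 2)*(g^2 - g) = (g - 1)*(g + 2)*(g)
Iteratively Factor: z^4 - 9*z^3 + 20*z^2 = (z)*(z^3 - 9*z^2 + 20*z) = z^2*(z^2 - 9*z + 20) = z^2*(z - 5)*(z - 4)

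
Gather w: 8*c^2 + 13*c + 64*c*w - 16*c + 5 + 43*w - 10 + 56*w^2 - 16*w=8*c^2 - 3*c + 56*w^2 + w*(64*c + 27) - 5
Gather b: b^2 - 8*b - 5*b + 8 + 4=b^2 - 13*b + 12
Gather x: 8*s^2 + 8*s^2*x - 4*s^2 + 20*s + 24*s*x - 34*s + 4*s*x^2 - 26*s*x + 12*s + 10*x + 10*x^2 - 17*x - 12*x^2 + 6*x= 4*s^2 - 2*s + x^2*(4*s - 2) + x*(8*s^2 - 2*s - 1)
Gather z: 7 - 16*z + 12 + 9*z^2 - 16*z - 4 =9*z^2 - 32*z + 15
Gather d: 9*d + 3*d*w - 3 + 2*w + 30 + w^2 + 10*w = d*(3*w + 9) + w^2 + 12*w + 27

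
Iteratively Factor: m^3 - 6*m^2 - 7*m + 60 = (m - 4)*(m^2 - 2*m - 15) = (m - 4)*(m + 3)*(m - 5)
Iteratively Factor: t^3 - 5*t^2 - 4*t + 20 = (t + 2)*(t^2 - 7*t + 10) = (t - 5)*(t + 2)*(t - 2)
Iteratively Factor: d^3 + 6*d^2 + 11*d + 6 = (d + 3)*(d^2 + 3*d + 2) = (d + 1)*(d + 3)*(d + 2)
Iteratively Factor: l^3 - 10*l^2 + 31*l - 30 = (l - 3)*(l^2 - 7*l + 10) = (l - 3)*(l - 2)*(l - 5)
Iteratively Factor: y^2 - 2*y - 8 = (y + 2)*(y - 4)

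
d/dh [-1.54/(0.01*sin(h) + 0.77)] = 0.0154*cos(h)/(0.01*sin(h) + 0.77)^2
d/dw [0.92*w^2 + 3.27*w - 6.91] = 1.84*w + 3.27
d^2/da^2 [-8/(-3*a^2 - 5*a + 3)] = 16*(-9*a^2 - 15*a + (6*a + 5)^2 + 9)/(3*a^2 + 5*a - 3)^3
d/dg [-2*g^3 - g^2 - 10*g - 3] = -6*g^2 - 2*g - 10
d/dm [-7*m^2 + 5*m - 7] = 5 - 14*m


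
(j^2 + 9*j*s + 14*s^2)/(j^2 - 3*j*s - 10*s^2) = (-j - 7*s)/(-j + 5*s)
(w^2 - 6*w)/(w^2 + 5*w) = (w - 6)/(w + 5)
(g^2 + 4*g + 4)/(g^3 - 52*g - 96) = (g + 2)/(g^2 - 2*g - 48)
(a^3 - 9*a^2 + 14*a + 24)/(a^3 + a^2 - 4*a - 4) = (a^2 - 10*a + 24)/(a^2 - 4)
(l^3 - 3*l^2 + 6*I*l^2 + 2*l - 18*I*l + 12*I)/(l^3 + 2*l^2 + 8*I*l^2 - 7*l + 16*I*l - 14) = (l^3 + l^2*(-3 + 6*I) + l*(2 - 18*I) + 12*I)/(l^3 + l^2*(2 + 8*I) + l*(-7 + 16*I) - 14)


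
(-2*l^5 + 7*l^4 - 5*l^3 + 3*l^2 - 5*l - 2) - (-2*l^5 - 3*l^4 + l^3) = 10*l^4 - 6*l^3 + 3*l^2 - 5*l - 2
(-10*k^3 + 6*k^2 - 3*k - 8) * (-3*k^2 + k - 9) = 30*k^5 - 28*k^4 + 105*k^3 - 33*k^2 + 19*k + 72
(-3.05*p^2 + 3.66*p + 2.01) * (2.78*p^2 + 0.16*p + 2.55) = -8.479*p^4 + 9.6868*p^3 - 1.6041*p^2 + 9.6546*p + 5.1255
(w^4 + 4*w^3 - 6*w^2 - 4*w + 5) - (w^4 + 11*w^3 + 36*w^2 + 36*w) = -7*w^3 - 42*w^2 - 40*w + 5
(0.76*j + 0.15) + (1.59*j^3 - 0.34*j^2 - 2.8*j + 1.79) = 1.59*j^3 - 0.34*j^2 - 2.04*j + 1.94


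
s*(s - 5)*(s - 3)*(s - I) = s^4 - 8*s^3 - I*s^3 + 15*s^2 + 8*I*s^2 - 15*I*s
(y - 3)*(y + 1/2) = y^2 - 5*y/2 - 3/2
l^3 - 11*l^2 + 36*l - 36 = (l - 6)*(l - 3)*(l - 2)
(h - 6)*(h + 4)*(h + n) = h^3 + h^2*n - 2*h^2 - 2*h*n - 24*h - 24*n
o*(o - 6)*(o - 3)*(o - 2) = o^4 - 11*o^3 + 36*o^2 - 36*o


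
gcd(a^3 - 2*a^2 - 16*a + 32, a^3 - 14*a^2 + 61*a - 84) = a - 4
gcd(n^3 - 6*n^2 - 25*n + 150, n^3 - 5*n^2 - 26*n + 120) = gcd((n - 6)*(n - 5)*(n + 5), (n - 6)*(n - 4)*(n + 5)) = n^2 - n - 30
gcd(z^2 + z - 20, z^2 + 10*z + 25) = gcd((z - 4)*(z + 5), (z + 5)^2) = z + 5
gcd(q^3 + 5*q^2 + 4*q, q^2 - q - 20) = q + 4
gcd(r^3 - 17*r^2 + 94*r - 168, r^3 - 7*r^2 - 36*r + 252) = r^2 - 13*r + 42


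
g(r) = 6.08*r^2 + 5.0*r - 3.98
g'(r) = 12.16*r + 5.0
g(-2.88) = 32.05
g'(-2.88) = -30.02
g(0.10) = -3.42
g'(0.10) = 6.22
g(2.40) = 43.04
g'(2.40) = 34.18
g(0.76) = 3.33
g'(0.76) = 14.24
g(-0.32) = -4.96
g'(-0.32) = 1.11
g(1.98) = 29.76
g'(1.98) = 29.08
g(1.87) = 26.63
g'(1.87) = 27.74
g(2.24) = 37.73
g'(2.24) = 32.24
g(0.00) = -3.98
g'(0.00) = 5.00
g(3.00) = 65.74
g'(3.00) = 41.48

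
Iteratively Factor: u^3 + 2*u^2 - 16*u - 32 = (u - 4)*(u^2 + 6*u + 8) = (u - 4)*(u + 4)*(u + 2)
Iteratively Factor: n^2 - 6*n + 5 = (n - 5)*(n - 1)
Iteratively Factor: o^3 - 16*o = (o)*(o^2 - 16) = o*(o + 4)*(o - 4)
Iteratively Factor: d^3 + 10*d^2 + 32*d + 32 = (d + 2)*(d^2 + 8*d + 16) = (d + 2)*(d + 4)*(d + 4)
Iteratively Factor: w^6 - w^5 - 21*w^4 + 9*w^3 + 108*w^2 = (w - 4)*(w^5 + 3*w^4 - 9*w^3 - 27*w^2) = w*(w - 4)*(w^4 + 3*w^3 - 9*w^2 - 27*w) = w*(w - 4)*(w - 3)*(w^3 + 6*w^2 + 9*w) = w*(w - 4)*(w - 3)*(w + 3)*(w^2 + 3*w) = w*(w - 4)*(w - 3)*(w + 3)^2*(w)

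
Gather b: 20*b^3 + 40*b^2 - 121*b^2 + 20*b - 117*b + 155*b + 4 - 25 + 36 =20*b^3 - 81*b^2 + 58*b + 15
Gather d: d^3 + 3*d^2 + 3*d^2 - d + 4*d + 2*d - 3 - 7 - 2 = d^3 + 6*d^2 + 5*d - 12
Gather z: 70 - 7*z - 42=28 - 7*z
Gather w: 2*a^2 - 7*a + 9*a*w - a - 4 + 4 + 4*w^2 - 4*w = 2*a^2 - 8*a + 4*w^2 + w*(9*a - 4)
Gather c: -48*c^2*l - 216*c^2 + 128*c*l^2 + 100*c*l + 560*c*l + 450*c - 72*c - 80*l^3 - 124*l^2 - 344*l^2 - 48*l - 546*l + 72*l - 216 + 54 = c^2*(-48*l - 216) + c*(128*l^2 + 660*l + 378) - 80*l^3 - 468*l^2 - 522*l - 162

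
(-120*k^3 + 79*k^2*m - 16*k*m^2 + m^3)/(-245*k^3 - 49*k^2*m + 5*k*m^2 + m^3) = (120*k^3 - 79*k^2*m + 16*k*m^2 - m^3)/(245*k^3 + 49*k^2*m - 5*k*m^2 - m^3)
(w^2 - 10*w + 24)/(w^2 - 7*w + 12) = (w - 6)/(w - 3)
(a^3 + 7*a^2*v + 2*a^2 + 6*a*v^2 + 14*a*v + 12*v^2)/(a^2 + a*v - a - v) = (a^2 + 6*a*v + 2*a + 12*v)/(a - 1)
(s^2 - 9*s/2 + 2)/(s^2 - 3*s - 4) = (s - 1/2)/(s + 1)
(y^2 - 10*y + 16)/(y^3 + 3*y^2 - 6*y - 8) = (y - 8)/(y^2 + 5*y + 4)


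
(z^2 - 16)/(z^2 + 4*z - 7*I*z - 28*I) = (z - 4)/(z - 7*I)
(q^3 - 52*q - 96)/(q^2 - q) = (q^3 - 52*q - 96)/(q*(q - 1))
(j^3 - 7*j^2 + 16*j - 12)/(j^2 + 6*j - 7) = (j^3 - 7*j^2 + 16*j - 12)/(j^2 + 6*j - 7)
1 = 1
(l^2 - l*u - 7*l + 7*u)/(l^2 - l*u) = (l - 7)/l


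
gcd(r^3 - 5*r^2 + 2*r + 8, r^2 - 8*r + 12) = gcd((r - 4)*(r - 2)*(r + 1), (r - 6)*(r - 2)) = r - 2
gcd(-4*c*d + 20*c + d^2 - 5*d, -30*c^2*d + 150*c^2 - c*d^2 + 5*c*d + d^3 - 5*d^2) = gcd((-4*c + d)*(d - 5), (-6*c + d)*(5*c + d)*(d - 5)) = d - 5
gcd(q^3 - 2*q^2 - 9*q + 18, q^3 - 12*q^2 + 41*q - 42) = q^2 - 5*q + 6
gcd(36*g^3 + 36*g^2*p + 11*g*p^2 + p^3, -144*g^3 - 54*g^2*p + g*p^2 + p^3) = 18*g^2 + 9*g*p + p^2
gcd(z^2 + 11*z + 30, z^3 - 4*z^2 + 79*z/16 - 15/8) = 1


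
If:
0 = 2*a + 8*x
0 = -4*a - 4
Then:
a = -1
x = 1/4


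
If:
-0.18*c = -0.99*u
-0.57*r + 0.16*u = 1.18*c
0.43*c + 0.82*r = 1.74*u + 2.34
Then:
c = -1.52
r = 3.06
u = -0.28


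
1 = 1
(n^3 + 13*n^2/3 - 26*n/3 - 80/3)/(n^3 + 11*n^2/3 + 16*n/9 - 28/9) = 3*(3*n^2 + 7*n - 40)/(9*n^2 + 15*n - 14)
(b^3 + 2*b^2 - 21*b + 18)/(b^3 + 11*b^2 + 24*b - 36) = (b - 3)/(b + 6)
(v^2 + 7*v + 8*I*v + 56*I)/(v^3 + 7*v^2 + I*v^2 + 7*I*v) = (v + 8*I)/(v*(v + I))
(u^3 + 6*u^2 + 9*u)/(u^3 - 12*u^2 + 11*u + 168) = u*(u + 3)/(u^2 - 15*u + 56)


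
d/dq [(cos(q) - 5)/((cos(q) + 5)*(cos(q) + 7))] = (cos(q)^2 - 10*cos(q) - 95)*sin(q)/((cos(q) + 5)^2*(cos(q) + 7)^2)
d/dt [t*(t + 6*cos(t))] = -6*t*sin(t) + 2*t + 6*cos(t)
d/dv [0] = 0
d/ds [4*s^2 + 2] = 8*s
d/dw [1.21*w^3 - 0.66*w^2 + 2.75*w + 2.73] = 3.63*w^2 - 1.32*w + 2.75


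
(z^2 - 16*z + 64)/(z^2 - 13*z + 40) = (z - 8)/(z - 5)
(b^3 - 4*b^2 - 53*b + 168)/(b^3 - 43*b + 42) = (b^2 - 11*b + 24)/(b^2 - 7*b + 6)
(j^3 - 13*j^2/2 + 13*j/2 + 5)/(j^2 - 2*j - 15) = (j^2 - 3*j/2 - 1)/(j + 3)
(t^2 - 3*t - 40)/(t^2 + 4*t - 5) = (t - 8)/(t - 1)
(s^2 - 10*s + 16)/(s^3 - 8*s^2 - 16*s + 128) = (s - 2)/(s^2 - 16)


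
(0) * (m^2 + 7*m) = 0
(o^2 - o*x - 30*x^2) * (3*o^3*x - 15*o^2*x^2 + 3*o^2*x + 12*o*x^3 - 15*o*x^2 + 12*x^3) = 3*o^5*x - 18*o^4*x^2 + 3*o^4*x - 63*o^3*x^3 - 18*o^3*x^2 + 438*o^2*x^4 - 63*o^2*x^3 - 360*o*x^5 + 438*o*x^4 - 360*x^5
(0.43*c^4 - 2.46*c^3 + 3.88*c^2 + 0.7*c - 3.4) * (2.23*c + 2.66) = 0.9589*c^5 - 4.342*c^4 + 2.1088*c^3 + 11.8818*c^2 - 5.72*c - 9.044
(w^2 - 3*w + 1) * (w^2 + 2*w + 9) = w^4 - w^3 + 4*w^2 - 25*w + 9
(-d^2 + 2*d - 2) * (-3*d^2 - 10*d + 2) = 3*d^4 + 4*d^3 - 16*d^2 + 24*d - 4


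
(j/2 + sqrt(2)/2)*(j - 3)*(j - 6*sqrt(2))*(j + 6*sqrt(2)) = j^4/2 - 3*j^3/2 + sqrt(2)*j^3/2 - 36*j^2 - 3*sqrt(2)*j^2/2 - 36*sqrt(2)*j + 108*j + 108*sqrt(2)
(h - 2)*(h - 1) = h^2 - 3*h + 2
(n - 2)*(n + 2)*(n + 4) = n^3 + 4*n^2 - 4*n - 16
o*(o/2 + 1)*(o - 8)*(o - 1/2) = o^4/2 - 13*o^3/4 - 13*o^2/2 + 4*o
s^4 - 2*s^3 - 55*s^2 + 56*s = s*(s - 8)*(s - 1)*(s + 7)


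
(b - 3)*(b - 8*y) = b^2 - 8*b*y - 3*b + 24*y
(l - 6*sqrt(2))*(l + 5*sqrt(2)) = l^2 - sqrt(2)*l - 60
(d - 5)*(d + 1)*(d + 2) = d^3 - 2*d^2 - 13*d - 10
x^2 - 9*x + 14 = (x - 7)*(x - 2)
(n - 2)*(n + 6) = n^2 + 4*n - 12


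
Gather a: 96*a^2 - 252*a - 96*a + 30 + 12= 96*a^2 - 348*a + 42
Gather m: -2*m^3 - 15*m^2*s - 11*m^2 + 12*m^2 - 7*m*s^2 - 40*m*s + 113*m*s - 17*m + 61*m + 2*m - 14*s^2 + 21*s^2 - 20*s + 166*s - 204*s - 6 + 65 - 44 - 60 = -2*m^3 + m^2*(1 - 15*s) + m*(-7*s^2 + 73*s + 46) + 7*s^2 - 58*s - 45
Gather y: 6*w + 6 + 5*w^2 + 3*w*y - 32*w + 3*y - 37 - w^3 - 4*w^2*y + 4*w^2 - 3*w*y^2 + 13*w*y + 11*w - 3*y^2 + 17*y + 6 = -w^3 + 9*w^2 - 15*w + y^2*(-3*w - 3) + y*(-4*w^2 + 16*w + 20) - 25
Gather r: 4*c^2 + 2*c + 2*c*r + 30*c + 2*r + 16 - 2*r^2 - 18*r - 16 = 4*c^2 + 32*c - 2*r^2 + r*(2*c - 16)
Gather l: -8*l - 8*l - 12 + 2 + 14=4 - 16*l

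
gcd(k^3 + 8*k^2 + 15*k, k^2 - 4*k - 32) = 1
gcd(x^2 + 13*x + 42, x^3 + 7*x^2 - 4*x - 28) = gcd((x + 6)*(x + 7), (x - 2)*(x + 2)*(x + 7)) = x + 7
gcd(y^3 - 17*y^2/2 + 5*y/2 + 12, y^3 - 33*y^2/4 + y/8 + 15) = y^2 - 19*y/2 + 12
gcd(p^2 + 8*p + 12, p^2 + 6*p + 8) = p + 2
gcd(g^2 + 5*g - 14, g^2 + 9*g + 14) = g + 7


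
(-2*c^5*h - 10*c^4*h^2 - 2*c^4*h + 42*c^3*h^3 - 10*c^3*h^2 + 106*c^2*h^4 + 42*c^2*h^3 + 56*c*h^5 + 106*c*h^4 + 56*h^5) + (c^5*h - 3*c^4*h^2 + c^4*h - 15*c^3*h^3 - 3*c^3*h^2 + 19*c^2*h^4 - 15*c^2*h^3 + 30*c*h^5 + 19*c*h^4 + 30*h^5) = -c^5*h - 13*c^4*h^2 - c^4*h + 27*c^3*h^3 - 13*c^3*h^2 + 125*c^2*h^4 + 27*c^2*h^3 + 86*c*h^5 + 125*c*h^4 + 86*h^5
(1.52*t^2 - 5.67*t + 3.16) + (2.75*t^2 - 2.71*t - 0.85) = 4.27*t^2 - 8.38*t + 2.31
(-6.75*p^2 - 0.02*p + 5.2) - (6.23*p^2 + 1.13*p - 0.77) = -12.98*p^2 - 1.15*p + 5.97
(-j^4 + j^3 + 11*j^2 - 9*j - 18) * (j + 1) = -j^5 + 12*j^3 + 2*j^2 - 27*j - 18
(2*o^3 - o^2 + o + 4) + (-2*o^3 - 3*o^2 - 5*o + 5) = -4*o^2 - 4*o + 9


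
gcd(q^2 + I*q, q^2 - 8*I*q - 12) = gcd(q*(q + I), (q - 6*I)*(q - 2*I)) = 1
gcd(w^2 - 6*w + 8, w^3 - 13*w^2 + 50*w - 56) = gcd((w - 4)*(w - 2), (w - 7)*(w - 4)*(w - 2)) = w^2 - 6*w + 8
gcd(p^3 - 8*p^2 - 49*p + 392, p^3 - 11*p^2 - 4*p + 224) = p^2 - 15*p + 56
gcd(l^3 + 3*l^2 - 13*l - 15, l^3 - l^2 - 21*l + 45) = l^2 + 2*l - 15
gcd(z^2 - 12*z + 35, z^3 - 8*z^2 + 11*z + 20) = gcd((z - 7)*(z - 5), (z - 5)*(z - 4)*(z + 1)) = z - 5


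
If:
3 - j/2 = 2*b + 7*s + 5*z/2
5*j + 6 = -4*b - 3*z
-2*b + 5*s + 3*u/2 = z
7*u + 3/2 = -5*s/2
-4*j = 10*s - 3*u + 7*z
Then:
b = 643/1868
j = -798/467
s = 439/1401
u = -457/1401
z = 545/1401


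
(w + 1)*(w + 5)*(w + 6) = w^3 + 12*w^2 + 41*w + 30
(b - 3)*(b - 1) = b^2 - 4*b + 3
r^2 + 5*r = r*(r + 5)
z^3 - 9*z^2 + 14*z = z*(z - 7)*(z - 2)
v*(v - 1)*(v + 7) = v^3 + 6*v^2 - 7*v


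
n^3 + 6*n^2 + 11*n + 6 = (n + 1)*(n + 2)*(n + 3)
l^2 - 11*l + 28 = (l - 7)*(l - 4)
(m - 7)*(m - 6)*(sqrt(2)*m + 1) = sqrt(2)*m^3 - 13*sqrt(2)*m^2 + m^2 - 13*m + 42*sqrt(2)*m + 42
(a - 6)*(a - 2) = a^2 - 8*a + 12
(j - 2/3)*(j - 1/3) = j^2 - j + 2/9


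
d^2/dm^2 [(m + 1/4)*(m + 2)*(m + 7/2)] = 6*m + 23/2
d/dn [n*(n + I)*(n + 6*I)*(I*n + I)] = 4*I*n^3 + n^2*(-21 + 3*I) + n*(-14 - 12*I) - 6*I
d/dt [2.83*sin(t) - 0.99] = 2.83*cos(t)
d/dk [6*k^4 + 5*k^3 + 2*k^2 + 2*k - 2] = 24*k^3 + 15*k^2 + 4*k + 2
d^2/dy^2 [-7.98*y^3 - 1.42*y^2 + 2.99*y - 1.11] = -47.88*y - 2.84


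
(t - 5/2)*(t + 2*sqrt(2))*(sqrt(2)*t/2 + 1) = sqrt(2)*t^3/2 - 5*sqrt(2)*t^2/4 + 3*t^2 - 15*t/2 + 2*sqrt(2)*t - 5*sqrt(2)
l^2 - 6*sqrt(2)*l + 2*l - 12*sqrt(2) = (l + 2)*(l - 6*sqrt(2))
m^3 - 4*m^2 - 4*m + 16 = (m - 4)*(m - 2)*(m + 2)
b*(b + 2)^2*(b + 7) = b^4 + 11*b^3 + 32*b^2 + 28*b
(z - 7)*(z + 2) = z^2 - 5*z - 14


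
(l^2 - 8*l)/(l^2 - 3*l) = (l - 8)/(l - 3)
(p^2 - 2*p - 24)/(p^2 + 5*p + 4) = (p - 6)/(p + 1)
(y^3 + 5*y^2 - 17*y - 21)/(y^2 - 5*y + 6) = (y^2 + 8*y + 7)/(y - 2)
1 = 1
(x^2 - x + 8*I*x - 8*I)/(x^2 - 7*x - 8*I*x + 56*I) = (x^2 - x + 8*I*x - 8*I)/(x^2 - 7*x - 8*I*x + 56*I)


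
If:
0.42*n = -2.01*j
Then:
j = -0.208955223880597*n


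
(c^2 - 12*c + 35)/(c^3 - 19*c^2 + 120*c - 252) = (c - 5)/(c^2 - 12*c + 36)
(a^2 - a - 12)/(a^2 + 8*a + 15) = (a - 4)/(a + 5)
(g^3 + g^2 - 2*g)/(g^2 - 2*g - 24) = g*(-g^2 - g + 2)/(-g^2 + 2*g + 24)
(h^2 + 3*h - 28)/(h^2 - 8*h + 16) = (h + 7)/(h - 4)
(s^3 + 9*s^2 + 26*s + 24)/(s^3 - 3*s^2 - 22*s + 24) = (s^2 + 5*s + 6)/(s^2 - 7*s + 6)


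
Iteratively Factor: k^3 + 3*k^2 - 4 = (k - 1)*(k^2 + 4*k + 4) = (k - 1)*(k + 2)*(k + 2)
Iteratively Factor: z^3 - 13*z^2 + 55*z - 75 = (z - 5)*(z^2 - 8*z + 15) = (z - 5)*(z - 3)*(z - 5)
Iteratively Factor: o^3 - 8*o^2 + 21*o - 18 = (o - 3)*(o^2 - 5*o + 6) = (o - 3)^2*(o - 2)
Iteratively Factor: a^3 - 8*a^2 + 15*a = (a)*(a^2 - 8*a + 15) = a*(a - 5)*(a - 3)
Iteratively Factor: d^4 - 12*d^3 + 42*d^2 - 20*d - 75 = (d - 5)*(d^3 - 7*d^2 + 7*d + 15) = (d - 5)*(d + 1)*(d^2 - 8*d + 15) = (d - 5)*(d - 3)*(d + 1)*(d - 5)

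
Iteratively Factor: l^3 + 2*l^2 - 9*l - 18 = (l + 2)*(l^2 - 9) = (l - 3)*(l + 2)*(l + 3)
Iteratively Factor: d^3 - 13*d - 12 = (d + 1)*(d^2 - d - 12) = (d + 1)*(d + 3)*(d - 4)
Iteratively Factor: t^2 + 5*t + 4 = (t + 1)*(t + 4)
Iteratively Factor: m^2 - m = (m - 1)*(m)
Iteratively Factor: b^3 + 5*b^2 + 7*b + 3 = (b + 3)*(b^2 + 2*b + 1) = (b + 1)*(b + 3)*(b + 1)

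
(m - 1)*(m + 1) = m^2 - 1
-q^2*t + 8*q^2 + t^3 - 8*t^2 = (-q + t)*(q + t)*(t - 8)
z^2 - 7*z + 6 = (z - 6)*(z - 1)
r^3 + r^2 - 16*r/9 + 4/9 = (r - 2/3)*(r - 1/3)*(r + 2)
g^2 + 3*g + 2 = (g + 1)*(g + 2)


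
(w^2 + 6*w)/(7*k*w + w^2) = (w + 6)/(7*k + w)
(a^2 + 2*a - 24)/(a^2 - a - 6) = (-a^2 - 2*a + 24)/(-a^2 + a + 6)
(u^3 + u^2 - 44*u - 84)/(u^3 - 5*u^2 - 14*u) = (u + 6)/u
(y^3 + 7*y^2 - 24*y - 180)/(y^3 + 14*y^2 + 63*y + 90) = (y^2 + y - 30)/(y^2 + 8*y + 15)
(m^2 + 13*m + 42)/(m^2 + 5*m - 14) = (m + 6)/(m - 2)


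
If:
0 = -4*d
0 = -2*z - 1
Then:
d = 0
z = -1/2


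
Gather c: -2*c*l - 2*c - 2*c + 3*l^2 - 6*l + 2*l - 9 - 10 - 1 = c*(-2*l - 4) + 3*l^2 - 4*l - 20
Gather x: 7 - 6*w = 7 - 6*w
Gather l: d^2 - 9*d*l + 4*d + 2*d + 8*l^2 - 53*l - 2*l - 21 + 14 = d^2 + 6*d + 8*l^2 + l*(-9*d - 55) - 7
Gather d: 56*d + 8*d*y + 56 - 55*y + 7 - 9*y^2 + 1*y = d*(8*y + 56) - 9*y^2 - 54*y + 63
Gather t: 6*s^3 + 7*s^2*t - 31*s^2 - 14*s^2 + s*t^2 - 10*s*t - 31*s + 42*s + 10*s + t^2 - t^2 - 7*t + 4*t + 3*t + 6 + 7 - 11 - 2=6*s^3 - 45*s^2 + s*t^2 + 21*s + t*(7*s^2 - 10*s)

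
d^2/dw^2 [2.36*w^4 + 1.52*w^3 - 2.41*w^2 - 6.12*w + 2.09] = 28.32*w^2 + 9.12*w - 4.82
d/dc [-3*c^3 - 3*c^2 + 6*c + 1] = -9*c^2 - 6*c + 6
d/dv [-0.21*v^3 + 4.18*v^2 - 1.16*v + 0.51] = -0.63*v^2 + 8.36*v - 1.16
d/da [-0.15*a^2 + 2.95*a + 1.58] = 2.95 - 0.3*a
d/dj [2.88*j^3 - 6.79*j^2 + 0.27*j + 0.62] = 8.64*j^2 - 13.58*j + 0.27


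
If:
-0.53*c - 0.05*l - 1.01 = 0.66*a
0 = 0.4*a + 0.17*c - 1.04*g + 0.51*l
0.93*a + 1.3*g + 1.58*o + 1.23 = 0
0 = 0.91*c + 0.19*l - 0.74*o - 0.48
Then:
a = -0.756900161086102*o - 1.76970317415453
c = 1.04918985869922*o + 0.109072065923511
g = 0.319864578433624 - 0.673909884761481*o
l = 2.00391800005055 - 1.13033037587523*o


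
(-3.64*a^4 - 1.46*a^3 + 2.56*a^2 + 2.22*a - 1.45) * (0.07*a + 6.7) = -0.2548*a^5 - 24.4902*a^4 - 9.6028*a^3 + 17.3074*a^2 + 14.7725*a - 9.715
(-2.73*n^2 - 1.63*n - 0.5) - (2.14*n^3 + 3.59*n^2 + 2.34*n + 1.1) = -2.14*n^3 - 6.32*n^2 - 3.97*n - 1.6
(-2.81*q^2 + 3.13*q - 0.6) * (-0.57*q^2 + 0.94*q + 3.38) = 1.6017*q^4 - 4.4255*q^3 - 6.2136*q^2 + 10.0154*q - 2.028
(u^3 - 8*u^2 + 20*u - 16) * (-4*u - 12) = -4*u^4 + 20*u^3 + 16*u^2 - 176*u + 192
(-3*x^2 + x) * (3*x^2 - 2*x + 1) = -9*x^4 + 9*x^3 - 5*x^2 + x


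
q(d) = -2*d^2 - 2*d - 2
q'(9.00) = -38.00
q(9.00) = -182.00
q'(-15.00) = 58.00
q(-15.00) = -422.00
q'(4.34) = -19.36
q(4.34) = -48.35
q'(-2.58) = 8.32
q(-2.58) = -10.15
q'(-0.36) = -0.56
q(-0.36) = -1.54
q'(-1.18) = 2.72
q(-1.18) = -2.42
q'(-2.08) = 6.32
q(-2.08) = -6.49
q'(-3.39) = 11.56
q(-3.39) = -18.20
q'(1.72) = -8.88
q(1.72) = -11.36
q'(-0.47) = -0.12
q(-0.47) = -1.50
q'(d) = -4*d - 2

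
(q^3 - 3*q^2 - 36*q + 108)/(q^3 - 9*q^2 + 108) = (q^2 + 3*q - 18)/(q^2 - 3*q - 18)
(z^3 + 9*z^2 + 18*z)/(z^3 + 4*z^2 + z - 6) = z*(z + 6)/(z^2 + z - 2)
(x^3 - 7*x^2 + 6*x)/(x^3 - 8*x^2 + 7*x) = (x - 6)/(x - 7)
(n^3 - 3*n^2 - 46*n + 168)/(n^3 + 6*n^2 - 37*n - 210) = (n - 4)/(n + 5)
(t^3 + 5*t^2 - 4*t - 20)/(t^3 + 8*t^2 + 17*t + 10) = (t - 2)/(t + 1)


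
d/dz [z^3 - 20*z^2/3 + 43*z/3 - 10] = 3*z^2 - 40*z/3 + 43/3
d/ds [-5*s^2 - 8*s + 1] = -10*s - 8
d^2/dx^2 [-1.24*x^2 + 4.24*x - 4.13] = -2.48000000000000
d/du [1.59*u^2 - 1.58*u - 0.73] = 3.18*u - 1.58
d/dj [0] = 0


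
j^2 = j^2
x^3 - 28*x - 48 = (x - 6)*(x + 2)*(x + 4)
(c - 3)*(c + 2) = c^2 - c - 6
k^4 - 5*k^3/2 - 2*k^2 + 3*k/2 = k*(k - 3)*(k - 1/2)*(k + 1)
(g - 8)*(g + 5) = g^2 - 3*g - 40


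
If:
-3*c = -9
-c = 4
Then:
No Solution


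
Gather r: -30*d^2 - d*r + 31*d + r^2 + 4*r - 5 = -30*d^2 + 31*d + r^2 + r*(4 - d) - 5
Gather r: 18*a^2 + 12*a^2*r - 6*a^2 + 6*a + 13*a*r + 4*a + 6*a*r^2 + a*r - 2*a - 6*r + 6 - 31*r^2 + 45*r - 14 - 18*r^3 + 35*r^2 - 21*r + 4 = 12*a^2 + 8*a - 18*r^3 + r^2*(6*a + 4) + r*(12*a^2 + 14*a + 18) - 4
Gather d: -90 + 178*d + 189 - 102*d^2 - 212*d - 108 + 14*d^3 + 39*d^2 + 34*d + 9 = 14*d^3 - 63*d^2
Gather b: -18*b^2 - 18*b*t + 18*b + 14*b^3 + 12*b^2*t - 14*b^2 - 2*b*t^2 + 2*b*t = 14*b^3 + b^2*(12*t - 32) + b*(-2*t^2 - 16*t + 18)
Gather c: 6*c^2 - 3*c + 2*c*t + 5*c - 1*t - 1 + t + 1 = 6*c^2 + c*(2*t + 2)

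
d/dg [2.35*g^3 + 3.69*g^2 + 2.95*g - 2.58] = 7.05*g^2 + 7.38*g + 2.95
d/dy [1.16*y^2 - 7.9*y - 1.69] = 2.32*y - 7.9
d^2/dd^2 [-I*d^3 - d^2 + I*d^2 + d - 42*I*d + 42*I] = -6*I*d - 2 + 2*I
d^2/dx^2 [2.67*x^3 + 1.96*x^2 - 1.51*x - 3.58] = 16.02*x + 3.92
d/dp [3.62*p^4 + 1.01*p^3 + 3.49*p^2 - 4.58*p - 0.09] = 14.48*p^3 + 3.03*p^2 + 6.98*p - 4.58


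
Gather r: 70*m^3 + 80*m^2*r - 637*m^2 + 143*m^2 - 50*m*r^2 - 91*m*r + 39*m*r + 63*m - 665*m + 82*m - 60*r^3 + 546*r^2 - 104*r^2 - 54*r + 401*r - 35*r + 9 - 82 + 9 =70*m^3 - 494*m^2 - 520*m - 60*r^3 + r^2*(442 - 50*m) + r*(80*m^2 - 52*m + 312) - 64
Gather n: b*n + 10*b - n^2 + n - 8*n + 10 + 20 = 10*b - n^2 + n*(b - 7) + 30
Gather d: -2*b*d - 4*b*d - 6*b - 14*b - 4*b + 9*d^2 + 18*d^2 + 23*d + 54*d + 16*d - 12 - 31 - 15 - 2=-24*b + 27*d^2 + d*(93 - 6*b) - 60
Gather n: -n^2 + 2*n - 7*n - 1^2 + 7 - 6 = -n^2 - 5*n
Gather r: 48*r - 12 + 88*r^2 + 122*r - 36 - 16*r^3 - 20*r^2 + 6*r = -16*r^3 + 68*r^2 + 176*r - 48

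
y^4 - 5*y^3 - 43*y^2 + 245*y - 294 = (y - 7)*(y - 3)*(y - 2)*(y + 7)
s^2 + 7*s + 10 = (s + 2)*(s + 5)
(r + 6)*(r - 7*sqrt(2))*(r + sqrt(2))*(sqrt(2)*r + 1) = sqrt(2)*r^4 - 11*r^3 + 6*sqrt(2)*r^3 - 66*r^2 - 20*sqrt(2)*r^2 - 120*sqrt(2)*r - 14*r - 84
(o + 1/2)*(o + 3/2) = o^2 + 2*o + 3/4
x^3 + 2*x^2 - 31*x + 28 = (x - 4)*(x - 1)*(x + 7)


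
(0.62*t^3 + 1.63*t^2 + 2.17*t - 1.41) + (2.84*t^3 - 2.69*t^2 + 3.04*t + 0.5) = 3.46*t^3 - 1.06*t^2 + 5.21*t - 0.91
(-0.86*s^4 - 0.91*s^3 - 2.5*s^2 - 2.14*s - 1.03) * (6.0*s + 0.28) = -5.16*s^5 - 5.7008*s^4 - 15.2548*s^3 - 13.54*s^2 - 6.7792*s - 0.2884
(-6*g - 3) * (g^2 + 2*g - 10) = -6*g^3 - 15*g^2 + 54*g + 30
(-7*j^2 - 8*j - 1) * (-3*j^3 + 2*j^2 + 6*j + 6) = 21*j^5 + 10*j^4 - 55*j^3 - 92*j^2 - 54*j - 6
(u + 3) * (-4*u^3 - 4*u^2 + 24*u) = -4*u^4 - 16*u^3 + 12*u^2 + 72*u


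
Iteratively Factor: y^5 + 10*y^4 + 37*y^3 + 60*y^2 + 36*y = (y + 2)*(y^4 + 8*y^3 + 21*y^2 + 18*y) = (y + 2)*(y + 3)*(y^3 + 5*y^2 + 6*y) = y*(y + 2)*(y + 3)*(y^2 + 5*y + 6) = y*(y + 2)*(y + 3)^2*(y + 2)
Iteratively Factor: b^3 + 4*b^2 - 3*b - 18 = (b + 3)*(b^2 + b - 6) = (b - 2)*(b + 3)*(b + 3)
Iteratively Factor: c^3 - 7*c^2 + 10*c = (c - 5)*(c^2 - 2*c) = (c - 5)*(c - 2)*(c)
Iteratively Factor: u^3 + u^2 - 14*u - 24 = (u - 4)*(u^2 + 5*u + 6) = (u - 4)*(u + 3)*(u + 2)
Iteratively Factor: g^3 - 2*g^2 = (g)*(g^2 - 2*g) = g*(g - 2)*(g)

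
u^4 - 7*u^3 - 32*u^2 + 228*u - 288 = (u - 8)*(u - 3)*(u - 2)*(u + 6)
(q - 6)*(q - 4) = q^2 - 10*q + 24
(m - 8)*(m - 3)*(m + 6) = m^3 - 5*m^2 - 42*m + 144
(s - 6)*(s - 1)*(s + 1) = s^3 - 6*s^2 - s + 6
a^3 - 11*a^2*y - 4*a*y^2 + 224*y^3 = (a - 8*y)*(a - 7*y)*(a + 4*y)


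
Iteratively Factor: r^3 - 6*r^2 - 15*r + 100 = (r - 5)*(r^2 - r - 20) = (r - 5)*(r + 4)*(r - 5)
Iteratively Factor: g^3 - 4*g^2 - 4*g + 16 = (g - 4)*(g^2 - 4) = (g - 4)*(g + 2)*(g - 2)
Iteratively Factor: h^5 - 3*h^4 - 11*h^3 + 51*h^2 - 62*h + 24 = (h - 1)*(h^4 - 2*h^3 - 13*h^2 + 38*h - 24) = (h - 1)^2*(h^3 - h^2 - 14*h + 24) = (h - 2)*(h - 1)^2*(h^2 + h - 12) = (h - 2)*(h - 1)^2*(h + 4)*(h - 3)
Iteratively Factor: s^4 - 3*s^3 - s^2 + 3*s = (s - 3)*(s^3 - s) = (s - 3)*(s + 1)*(s^2 - s) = (s - 3)*(s - 1)*(s + 1)*(s)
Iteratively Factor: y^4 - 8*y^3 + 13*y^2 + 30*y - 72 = (y - 3)*(y^3 - 5*y^2 - 2*y + 24) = (y - 3)^2*(y^2 - 2*y - 8) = (y - 4)*(y - 3)^2*(y + 2)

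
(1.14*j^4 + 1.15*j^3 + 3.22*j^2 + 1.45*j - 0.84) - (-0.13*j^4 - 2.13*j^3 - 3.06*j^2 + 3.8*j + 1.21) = 1.27*j^4 + 3.28*j^3 + 6.28*j^2 - 2.35*j - 2.05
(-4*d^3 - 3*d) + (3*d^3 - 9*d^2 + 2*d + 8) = -d^3 - 9*d^2 - d + 8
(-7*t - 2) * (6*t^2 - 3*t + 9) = -42*t^3 + 9*t^2 - 57*t - 18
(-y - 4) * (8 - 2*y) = 2*y^2 - 32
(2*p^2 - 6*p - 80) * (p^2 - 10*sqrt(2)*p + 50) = 2*p^4 - 20*sqrt(2)*p^3 - 6*p^3 + 20*p^2 + 60*sqrt(2)*p^2 - 300*p + 800*sqrt(2)*p - 4000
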